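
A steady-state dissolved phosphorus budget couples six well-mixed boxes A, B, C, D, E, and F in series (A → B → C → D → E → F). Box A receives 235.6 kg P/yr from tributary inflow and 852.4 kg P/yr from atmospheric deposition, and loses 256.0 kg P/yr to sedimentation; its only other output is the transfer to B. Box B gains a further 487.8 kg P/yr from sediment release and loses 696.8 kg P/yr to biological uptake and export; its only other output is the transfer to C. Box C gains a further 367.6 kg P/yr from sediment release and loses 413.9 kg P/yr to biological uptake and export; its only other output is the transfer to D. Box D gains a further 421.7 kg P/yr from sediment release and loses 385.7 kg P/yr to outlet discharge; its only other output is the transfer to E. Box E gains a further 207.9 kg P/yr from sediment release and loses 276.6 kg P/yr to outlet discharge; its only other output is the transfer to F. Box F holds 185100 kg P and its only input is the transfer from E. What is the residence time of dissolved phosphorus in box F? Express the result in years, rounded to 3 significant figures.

Box A: F(A→B) = (235.6 + 852.4) − 256.0 = 832.00 kg P/yr.
Box B: F(B→C) = (832.00 + 487.8) − 696.8 = 623.00 kg P/yr.
Box C: F(C→D) = (623.00 + 367.6) − 413.9 = 576.70 kg P/yr.
Box D: F(D→E) = (576.70 + 421.7) − 385.7 = 612.70 kg P/yr.
Box E: F(E→F) = (612.70 + 207.9) − 276.6 = 544.00 kg P/yr.
Box F throughput = its input = 544.00 kg P/yr; τ = 185100 / 544.00 = 340.3 yr.

340 yr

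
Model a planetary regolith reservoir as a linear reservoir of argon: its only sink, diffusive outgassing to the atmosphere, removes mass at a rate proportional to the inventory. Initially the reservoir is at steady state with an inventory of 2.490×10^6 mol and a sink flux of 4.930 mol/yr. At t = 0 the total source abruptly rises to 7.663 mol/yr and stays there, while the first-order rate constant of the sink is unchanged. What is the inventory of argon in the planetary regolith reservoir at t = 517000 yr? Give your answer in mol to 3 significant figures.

3.37×10^6 mol

Residence time τ = M₀/F₀ = 505100 yr. The eventual steady state is M_∞ = M₀·(F₁/F₀) = 2.490×10^6 × 7.663/4.930 = 3.8704×10^6 mol.
The anomaly ΔM(t) = M(t) − M_∞ decays as ΔM₀·e^(−t/τ) with ΔM₀ = 2.490×10^6 − 3.8704×10^6 = −1.380×10^6 mol.
At t = 517000 yr, e^(−t/τ) = e^(−1.024) = 0.3593, so ΔM = −496000 mol and M = 3.8704×10^6 − 496000 = 3.3744×10^6 mol.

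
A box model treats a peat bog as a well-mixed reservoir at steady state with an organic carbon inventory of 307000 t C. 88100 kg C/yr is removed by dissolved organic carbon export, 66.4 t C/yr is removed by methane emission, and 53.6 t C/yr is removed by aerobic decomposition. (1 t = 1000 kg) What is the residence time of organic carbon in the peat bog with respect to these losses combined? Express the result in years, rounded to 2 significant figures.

1500 yr

Convert the dissolved organic carbon export flux: 88100 kg C/yr = 88.10 t C/yr.
Total removal = 88.10 + 66.40 + 53.60 = 208.10 t C/yr.
τ = M / ΣF_out = 307000 / 208.10 = 1475 yr.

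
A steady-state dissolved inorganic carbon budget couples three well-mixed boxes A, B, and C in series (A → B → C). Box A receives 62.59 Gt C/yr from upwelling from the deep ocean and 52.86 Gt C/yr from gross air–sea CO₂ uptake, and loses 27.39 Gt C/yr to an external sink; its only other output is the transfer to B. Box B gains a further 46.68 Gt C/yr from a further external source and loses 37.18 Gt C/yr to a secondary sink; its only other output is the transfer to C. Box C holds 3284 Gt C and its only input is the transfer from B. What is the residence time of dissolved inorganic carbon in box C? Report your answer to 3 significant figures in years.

33.7 yr

Box A: F(A→B) = (62.59 + 52.86) − 27.39 = 88.060 Gt C/yr.
Box B: F(B→C) = (88.060 + 46.68) − 37.18 = 97.560 Gt C/yr.
Box C throughput = its input = 97.560 Gt C/yr; τ = 3284 / 97.560 = 33.66 yr.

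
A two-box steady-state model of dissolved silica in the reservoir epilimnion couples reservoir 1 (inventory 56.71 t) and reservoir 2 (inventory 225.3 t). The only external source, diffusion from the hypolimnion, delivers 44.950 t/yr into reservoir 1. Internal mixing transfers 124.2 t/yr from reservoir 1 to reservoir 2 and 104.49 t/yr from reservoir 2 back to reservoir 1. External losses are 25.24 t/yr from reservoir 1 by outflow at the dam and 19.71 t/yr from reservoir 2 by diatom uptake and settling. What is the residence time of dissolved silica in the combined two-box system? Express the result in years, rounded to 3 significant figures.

6.27 yr

Residence time in the combined system uses the total inventory and the total *external* removal — internal exchanges between the two boxes cancel.
M_total = 56.71 + 225.3 = 282.01 t.
ΣF_external_out = 25.24 + 19.71 = 44.950 t/yr.
τ = M_total / ΣF_ext = 282.01 / 44.950 = 6.274 yr.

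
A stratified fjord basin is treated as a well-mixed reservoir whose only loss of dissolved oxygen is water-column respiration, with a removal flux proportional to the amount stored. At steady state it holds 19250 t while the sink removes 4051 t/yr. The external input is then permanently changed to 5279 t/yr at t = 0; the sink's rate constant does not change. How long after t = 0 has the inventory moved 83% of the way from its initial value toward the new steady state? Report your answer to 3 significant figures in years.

τ = M₀/F₀ = 19250/4051 = 4.752 yr.
The remaining gap fraction is e^(−t/τ); 83% covered ⇒ e^(−t/τ) = 0.170.
t = −τ ln(0.170) = 4.752 × 1.772 = 8.420 yr.

8.42 yr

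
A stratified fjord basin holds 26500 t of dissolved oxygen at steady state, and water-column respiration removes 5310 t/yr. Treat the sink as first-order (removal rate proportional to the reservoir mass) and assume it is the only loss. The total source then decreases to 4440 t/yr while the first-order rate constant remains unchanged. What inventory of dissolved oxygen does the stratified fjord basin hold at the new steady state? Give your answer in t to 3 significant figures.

22200 t

Rate constant k = F/M = 5310 / 26500 = 0.2004 yr⁻¹.
At the new steady state, source = k·M_new ⇒ M_new = 4440 / 0.2004 = 22160 t.
(Equivalently M_new = M × F_new/F_old = 26500 × 4440/5310.)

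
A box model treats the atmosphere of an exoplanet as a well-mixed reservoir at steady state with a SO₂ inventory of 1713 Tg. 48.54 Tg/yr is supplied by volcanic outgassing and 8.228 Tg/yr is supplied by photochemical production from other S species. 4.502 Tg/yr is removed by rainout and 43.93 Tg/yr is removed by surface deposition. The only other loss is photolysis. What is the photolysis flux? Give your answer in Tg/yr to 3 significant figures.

8.34 Tg/yr

At steady state ΣF_in = ΣF_out.
ΣF_in = 48.54 + 8.228 = 56.768 Tg/yr.
Photolysis flux = ΣF_in − (4.502 + 43.93) = 56.768 − 48.43 = 8.336 Tg/yr.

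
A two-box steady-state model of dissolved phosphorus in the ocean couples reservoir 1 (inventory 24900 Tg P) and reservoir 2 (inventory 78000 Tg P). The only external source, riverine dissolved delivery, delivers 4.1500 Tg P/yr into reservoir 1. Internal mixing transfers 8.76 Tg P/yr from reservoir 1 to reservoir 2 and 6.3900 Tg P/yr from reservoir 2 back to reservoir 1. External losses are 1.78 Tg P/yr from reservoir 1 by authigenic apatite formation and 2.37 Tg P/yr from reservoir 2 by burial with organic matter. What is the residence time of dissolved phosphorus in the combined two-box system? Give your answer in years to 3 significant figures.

For the system as a whole, the A↔B exchange is internal and contributes nothing to the throughput; only the external sinks remove mass.
M_total = 24900 + 78000 = 102900 Tg P.
ΣF_external_out = 1.78 + 2.37 = 4.1500 Tg P/yr.
τ = M_total / ΣF_ext = 102900 / 4.1500 = 24800 yr.

24800 yr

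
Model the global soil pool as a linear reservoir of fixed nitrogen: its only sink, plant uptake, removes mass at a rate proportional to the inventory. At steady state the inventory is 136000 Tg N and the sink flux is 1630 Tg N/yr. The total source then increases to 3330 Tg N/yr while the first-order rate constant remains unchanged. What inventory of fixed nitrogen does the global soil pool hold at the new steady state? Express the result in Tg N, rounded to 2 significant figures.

280000 Tg N

Rate constant k = F/M = 1630 / 136000 = 0.01199 yr⁻¹.
At the new steady state, source = k·M_new ⇒ M_new = 3330 / 0.01199 = 277800 Tg N.
(Equivalently M_new = M × F_new/F_old = 136000 × 3330/1630.)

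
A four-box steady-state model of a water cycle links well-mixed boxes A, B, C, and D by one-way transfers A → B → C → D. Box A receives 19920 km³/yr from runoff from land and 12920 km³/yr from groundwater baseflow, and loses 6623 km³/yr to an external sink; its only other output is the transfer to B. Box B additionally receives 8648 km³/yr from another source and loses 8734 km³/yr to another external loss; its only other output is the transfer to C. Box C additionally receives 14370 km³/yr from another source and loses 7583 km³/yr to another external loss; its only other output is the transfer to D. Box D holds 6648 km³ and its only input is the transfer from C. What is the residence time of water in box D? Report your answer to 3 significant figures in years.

Box A: F(A→B) = (19920 + 12920) − 6623 = 26217 km³/yr.
Box B: F(B→C) = (26217 + 8648) − 8734 = 26131 km³/yr.
Box C: F(C→D) = (26131 + 14370) − 7583 = 32918 km³/yr.
Box D throughput = its input = 32918 km³/yr; τ = 6648 / 32918 = 0.2020 yr.

0.202 yr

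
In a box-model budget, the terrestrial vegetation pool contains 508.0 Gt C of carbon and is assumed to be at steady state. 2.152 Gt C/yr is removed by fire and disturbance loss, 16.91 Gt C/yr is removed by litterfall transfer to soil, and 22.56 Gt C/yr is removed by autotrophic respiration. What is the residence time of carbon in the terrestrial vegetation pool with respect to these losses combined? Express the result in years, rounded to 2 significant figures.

12 yr

Total removal = 2.152 + 16.91 + 22.56 = 41.622 Gt C/yr.
τ = M / ΣF_out = 508.0 / 41.622 = 12.21 yr.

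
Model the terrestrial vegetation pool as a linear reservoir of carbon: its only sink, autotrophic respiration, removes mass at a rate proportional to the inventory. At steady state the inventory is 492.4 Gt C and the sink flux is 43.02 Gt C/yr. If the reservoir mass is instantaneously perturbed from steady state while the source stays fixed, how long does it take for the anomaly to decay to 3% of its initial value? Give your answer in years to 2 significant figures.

For a linear reservoir the anomaly decays as exp(−t/τ) with τ = M/F = 492.4/43.02 = 11.45 yr.
exp(−t/τ) = 0.03 ⇒ t = −τ ln(0.03) = 11.45 × 3.507 = 40.14 yr.

40 yr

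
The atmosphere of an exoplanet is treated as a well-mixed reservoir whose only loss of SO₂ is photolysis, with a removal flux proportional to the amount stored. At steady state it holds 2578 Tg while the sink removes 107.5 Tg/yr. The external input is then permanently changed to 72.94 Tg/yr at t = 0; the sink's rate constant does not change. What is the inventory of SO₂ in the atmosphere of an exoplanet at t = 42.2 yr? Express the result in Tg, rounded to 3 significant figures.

The sink rate constant is k = F₀/M₀ = 107.5/2578 = 0.04170 yr⁻¹.
Solving dM/dt = F₁ − kM with M(0) = M₀ gives M(t) = F₁/k + (M₀ − F₁/k)·e^(−kt).
F₁/k = 72.94/0.04170 = 1749.2 Tg; kt = 0.04170 × 42.2 = 1.760, e^(−kt) = 0.1721.
M(42.2) = 1749.2 + (2578 − 1749.2) × 0.1721 = 1749.2 + 142.6 = 1891.8 Tg.

1890 Tg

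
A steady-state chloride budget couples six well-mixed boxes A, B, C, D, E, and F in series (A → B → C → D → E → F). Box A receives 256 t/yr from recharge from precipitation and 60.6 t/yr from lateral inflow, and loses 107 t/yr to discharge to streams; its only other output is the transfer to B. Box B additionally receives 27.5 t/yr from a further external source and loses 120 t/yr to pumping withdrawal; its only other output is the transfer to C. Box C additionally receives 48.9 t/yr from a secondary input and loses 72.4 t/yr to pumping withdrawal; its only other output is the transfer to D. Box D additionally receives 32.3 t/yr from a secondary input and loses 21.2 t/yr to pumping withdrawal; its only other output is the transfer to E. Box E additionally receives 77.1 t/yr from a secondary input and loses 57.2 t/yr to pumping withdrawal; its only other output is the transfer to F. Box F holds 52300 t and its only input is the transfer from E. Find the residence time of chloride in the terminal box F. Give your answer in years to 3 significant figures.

Box A: F(A→B) = (256 + 60.6) − 107 = 209.60 t/yr.
Box B: F(B→C) = (209.60 + 27.5) − 120 = 117.10 t/yr.
Box C: F(C→D) = (117.10 + 48.9) − 72.4 = 93.600 t/yr.
Box D: F(D→E) = (93.600 + 32.3) − 21.2 = 104.70 t/yr.
Box E: F(E→F) = (104.70 + 77.1) − 57.2 = 124.60 t/yr.
Box F throughput = its input = 124.60 t/yr; τ = 52300 / 124.60 = 419.7 yr.

420 yr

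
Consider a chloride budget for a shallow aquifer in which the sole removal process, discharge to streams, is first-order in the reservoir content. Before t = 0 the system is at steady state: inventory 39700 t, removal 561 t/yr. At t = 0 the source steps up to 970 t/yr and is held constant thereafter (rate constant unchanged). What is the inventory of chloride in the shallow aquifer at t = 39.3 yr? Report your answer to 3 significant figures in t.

The sink rate constant is k = F₀/M₀ = 561/39700 = 0.01413 yr⁻¹.
Solving dM/dt = F₁ − kM with M(0) = M₀ gives M(t) = F₁/k + (M₀ − F₁/k)·e^(−kt).
F₁/k = 970/0.01413 = 68643 t; kt = 0.01413 × 39.3 = 0.5553, e^(−kt) = 0.5739.
M(39.3) = 68643 + (39700 − 68643) × 0.5739 = 68643 − 16610 = 52034 t.

52000 t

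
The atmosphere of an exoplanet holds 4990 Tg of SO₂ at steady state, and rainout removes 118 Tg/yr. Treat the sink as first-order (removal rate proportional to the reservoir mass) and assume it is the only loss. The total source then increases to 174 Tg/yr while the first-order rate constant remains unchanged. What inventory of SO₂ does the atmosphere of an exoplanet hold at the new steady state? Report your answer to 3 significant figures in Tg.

Rate constant k = F/M = 118 / 4990 = 0.02365 yr⁻¹.
At the new steady state, source = k·M_new ⇒ M_new = 174 / 0.02365 = 7358 Tg.
(Equivalently M_new = M × F_new/F_old = 4990 × 174/118.)

7360 Tg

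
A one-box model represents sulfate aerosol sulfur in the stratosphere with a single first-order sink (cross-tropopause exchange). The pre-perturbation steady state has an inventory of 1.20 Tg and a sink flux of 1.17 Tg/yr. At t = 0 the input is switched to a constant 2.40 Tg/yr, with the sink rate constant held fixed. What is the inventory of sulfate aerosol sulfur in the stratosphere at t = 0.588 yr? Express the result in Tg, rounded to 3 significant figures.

Residence time τ = M₀/F₀ = 1.026 yr. The eventual steady state is M_∞ = M₀·(F₁/F₀) = 1.20 × 2.40/1.17 = 2.4615 Tg.
The anomaly ΔM(t) = M(t) − M_∞ decays as ΔM₀·e^(−t/τ) with ΔM₀ = 1.20 − 2.4615 = −1.262 Tg.
At t = 0.588 yr, e^(−t/τ) = e^(−0.5733) = 0.5637, so ΔM = −0.7111 Tg and M = 2.4615 − 0.7111 = 1.7505 Tg.

1.75 Tg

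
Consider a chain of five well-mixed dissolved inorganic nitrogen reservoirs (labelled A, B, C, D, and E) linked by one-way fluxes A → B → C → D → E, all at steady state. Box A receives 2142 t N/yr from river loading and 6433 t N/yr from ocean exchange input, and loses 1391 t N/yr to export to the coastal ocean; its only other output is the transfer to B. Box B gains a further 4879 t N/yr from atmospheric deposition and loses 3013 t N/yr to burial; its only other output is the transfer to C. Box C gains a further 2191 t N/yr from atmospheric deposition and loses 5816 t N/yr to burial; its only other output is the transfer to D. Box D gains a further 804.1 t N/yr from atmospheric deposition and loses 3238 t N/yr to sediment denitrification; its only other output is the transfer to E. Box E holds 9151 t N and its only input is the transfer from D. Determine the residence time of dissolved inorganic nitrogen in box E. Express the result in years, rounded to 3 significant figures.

3.06 yr

Box A: F(A→B) = (2142 + 6433) − 1391 = 7184.0 t N/yr.
Box B: F(B→C) = (7184.0 + 4879) − 3013 = 9050.0 t N/yr.
Box C: F(C→D) = (9050.0 + 2191) − 5816 = 5425.0 t N/yr.
Box D: F(D→E) = (5425.0 + 804.1) − 3238 = 2991.1 t N/yr.
Box E throughput = its input = 2991.1 t N/yr; τ = 9151 / 2991.1 = 3.059 yr.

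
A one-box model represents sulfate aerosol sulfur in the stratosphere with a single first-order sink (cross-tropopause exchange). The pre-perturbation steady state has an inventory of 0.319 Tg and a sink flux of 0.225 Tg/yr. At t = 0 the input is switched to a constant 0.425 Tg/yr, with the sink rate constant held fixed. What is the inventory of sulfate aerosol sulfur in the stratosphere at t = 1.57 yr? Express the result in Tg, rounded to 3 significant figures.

Residence time τ = M₀/F₀ = 1.418 yr. The eventual steady state is M_∞ = M₀·(F₁/F₀) = 0.319 × 0.425/0.225 = 0.60256 Tg.
The anomaly ΔM(t) = M(t) − M_∞ decays as ΔM₀·e^(−t/τ) with ΔM₀ = 0.319 − 0.60256 = −0.2836 Tg.
At t = 1.57 yr, e^(−t/τ) = e^(−1.107) = 0.3304, so ΔM = −0.09369 Tg and M = 0.60256 − 0.09369 = 0.50886 Tg.

0.509 Tg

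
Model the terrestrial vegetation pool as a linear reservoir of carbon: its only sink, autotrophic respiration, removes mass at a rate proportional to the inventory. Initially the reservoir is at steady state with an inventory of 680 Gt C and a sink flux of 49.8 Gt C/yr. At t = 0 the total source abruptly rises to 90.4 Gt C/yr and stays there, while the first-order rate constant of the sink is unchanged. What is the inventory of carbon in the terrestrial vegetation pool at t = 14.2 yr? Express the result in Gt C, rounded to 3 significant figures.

The sink rate constant is k = F₀/M₀ = 49.8/680 = 0.07324 yr⁻¹.
Solving dM/dt = F₁ − kM with M(0) = M₀ gives M(t) = F₁/k + (M₀ − F₁/k)·e^(−kt).
F₁/k = 90.4/0.07324 = 1234.4 Gt C; kt = 0.07324 × 14.2 = 1.040, e^(−kt) = 0.3535.
M(14.2) = 1234.4 + (680 − 1234.4) × 0.3535 = 1234.4 − 196.0 = 1038.4 Gt C.

1040 Gt C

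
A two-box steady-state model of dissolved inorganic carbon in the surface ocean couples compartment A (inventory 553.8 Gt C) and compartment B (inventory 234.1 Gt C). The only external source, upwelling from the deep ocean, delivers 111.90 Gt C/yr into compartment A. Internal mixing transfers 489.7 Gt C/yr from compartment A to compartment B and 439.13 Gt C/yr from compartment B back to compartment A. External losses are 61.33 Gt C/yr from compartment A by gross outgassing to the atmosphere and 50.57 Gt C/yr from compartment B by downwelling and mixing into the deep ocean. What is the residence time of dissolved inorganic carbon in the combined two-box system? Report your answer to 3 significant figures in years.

For the system as a whole, the A↔B exchange is internal and contributes nothing to the throughput; only the external sinks remove mass.
M_total = 553.8 + 234.1 = 787.90 Gt C.
ΣF_external_out = 61.33 + 50.57 = 111.90 Gt C/yr.
τ = M_total / ΣF_ext = 787.90 / 111.90 = 7.041 yr.

7.04 yr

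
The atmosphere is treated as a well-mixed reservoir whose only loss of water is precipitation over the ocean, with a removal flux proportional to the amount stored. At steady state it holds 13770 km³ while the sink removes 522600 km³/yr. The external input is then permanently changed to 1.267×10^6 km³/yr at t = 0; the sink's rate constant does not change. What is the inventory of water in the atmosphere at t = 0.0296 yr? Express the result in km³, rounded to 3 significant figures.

27000 km³

The sink rate constant is k = F₀/M₀ = 522600/13770 = 37.95 yr⁻¹.
Solving dM/dt = F₁ − kM with M(0) = M₀ gives M(t) = F₁/k + (M₀ − F₁/k)·e^(−kt).
F₁/k = 1.267×10^6/37.95 = 33384 km³; kt = 37.95 × 0.0296 = 1.123, e^(−kt) = 0.3252.
M(0.0296) = 33384 + (13770 − 33384) × 0.3252 = 33384 − 6378 = 27006 km³.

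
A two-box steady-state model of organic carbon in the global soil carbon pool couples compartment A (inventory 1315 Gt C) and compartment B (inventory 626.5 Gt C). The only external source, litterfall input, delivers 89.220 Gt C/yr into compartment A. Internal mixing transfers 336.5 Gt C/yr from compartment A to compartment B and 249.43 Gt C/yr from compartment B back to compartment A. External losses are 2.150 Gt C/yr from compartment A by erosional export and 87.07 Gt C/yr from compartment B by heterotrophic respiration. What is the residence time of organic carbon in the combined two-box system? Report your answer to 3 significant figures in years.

21.8 yr

For the system as a whole, the A↔B exchange is internal and contributes nothing to the throughput; only the external sinks remove mass.
M_total = 1315 + 626.5 = 1941.5 Gt C.
ΣF_external_out = 2.150 + 87.07 = 89.220 Gt C/yr.
τ = M_total / ΣF_ext = 1941.5 / 89.220 = 21.76 yr.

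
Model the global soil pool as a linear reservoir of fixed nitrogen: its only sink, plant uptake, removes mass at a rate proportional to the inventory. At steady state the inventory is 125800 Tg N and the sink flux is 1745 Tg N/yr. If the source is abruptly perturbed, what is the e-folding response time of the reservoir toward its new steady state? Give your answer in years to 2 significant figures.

72 yr

For a linear reservoir the response time equals the residence time τ = M/F.
τ = 125800 / 1745 = 72.09 yr.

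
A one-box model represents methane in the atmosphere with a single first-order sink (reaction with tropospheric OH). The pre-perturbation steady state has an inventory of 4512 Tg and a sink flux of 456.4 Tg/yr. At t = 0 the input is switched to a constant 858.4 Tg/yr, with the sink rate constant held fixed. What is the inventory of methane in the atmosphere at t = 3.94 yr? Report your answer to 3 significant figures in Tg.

Residence time τ = M₀/F₀ = 9.886 yr. The eventual steady state is M_∞ = M₀·(F₁/F₀) = 4512 × 858.4/456.4 = 8486.2 Tg.
The anomaly ΔM(t) = M(t) − M_∞ decays as ΔM₀·e^(−t/τ) with ΔM₀ = 4512 − 8486.2 = −3974 Tg.
At t = 3.94 yr, e^(−t/τ) = e^(−0.3985) = 0.6713, so ΔM = −2668 Tg and M = 8486.2 − 2668 = 5818.3 Tg.

5820 Tg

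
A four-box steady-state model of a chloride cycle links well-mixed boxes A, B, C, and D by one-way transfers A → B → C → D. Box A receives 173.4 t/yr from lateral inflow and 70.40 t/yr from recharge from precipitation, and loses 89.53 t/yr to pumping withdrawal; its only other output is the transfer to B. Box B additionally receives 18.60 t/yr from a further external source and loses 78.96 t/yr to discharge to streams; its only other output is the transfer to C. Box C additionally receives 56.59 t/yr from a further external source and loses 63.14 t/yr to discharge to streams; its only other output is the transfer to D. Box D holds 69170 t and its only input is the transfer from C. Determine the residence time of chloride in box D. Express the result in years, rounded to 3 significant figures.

Box A: F(A→B) = (173.4 + 70.40) − 89.53 = 154.27 t/yr.
Box B: F(B→C) = (154.27 + 18.60) − 78.96 = 93.910 t/yr.
Box C: F(C→D) = (93.910 + 56.59) − 63.14 = 87.360 t/yr.
Box D throughput = its input = 87.360 t/yr; τ = 69170 / 87.360 = 791.8 yr.

792 yr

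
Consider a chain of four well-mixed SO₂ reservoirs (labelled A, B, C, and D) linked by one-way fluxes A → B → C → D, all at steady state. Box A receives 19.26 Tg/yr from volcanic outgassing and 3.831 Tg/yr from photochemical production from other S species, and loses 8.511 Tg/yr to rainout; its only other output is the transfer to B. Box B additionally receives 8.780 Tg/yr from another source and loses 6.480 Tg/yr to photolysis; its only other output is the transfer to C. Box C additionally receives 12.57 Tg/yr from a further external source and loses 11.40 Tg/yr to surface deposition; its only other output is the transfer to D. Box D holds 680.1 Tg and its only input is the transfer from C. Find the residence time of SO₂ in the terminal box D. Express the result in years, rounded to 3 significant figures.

Box A: F(A→B) = (19.26 + 3.831) − 8.511 = 14.580 Tg/yr.
Box B: F(B→C) = (14.580 + 8.780) − 6.480 = 16.880 Tg/yr.
Box C: F(C→D) = (16.880 + 12.57) − 11.40 = 18.050 Tg/yr.
Box D throughput = its input = 18.050 Tg/yr; τ = 680.1 / 18.050 = 37.68 yr.

37.7 yr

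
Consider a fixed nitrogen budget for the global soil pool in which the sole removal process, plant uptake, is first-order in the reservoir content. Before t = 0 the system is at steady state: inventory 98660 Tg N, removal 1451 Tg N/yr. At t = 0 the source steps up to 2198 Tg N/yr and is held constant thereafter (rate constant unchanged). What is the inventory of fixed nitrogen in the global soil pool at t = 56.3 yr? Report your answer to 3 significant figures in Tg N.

127000 Tg N

τ = M₀/F₀ = 98660/1451 = 67.99 yr; rate constant k = 1/τ.
New steady state M_∞ = F₁/k = F₁·τ = 2198 × 67.99 = 149450 Tg N.
M(t) = M_∞ + (M₀ − M_∞)·e^(−t/τ); t/τ = 56.3/67.99 = 0.8280, so e^(−t/τ) = 0.4369.
M(t) = 149450 − 50790 × 0.4369 = 127260 Tg N.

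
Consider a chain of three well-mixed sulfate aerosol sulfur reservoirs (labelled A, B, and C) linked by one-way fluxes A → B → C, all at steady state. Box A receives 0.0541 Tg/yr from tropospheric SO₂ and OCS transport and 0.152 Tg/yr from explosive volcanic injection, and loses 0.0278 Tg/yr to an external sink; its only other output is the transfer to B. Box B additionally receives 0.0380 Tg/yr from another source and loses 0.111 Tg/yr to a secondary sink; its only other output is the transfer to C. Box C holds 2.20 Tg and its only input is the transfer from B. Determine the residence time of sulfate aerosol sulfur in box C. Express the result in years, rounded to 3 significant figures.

Box A: F(A→B) = (0.0541 + 0.152) − 0.0278 = 0.17830 Tg/yr.
Box B: F(B→C) = (0.17830 + 0.0380) − 0.111 = 0.10530 Tg/yr.
Box C throughput = its input = 0.10530 Tg/yr; τ = 2.20 / 0.10530 = 20.89 yr.

20.9 yr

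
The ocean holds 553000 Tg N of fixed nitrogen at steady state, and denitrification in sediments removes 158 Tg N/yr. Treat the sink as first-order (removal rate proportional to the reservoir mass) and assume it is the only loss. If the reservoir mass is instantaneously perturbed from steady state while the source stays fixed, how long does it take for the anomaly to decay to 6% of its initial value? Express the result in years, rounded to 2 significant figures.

9800 yr

For a linear reservoir the anomaly decays as exp(−t/τ) with τ = M/F = 553000/158 = 3500 yr.
exp(−t/τ) = 0.06 ⇒ t = −τ ln(0.06) = 3500 × 2.813 = 9847 yr.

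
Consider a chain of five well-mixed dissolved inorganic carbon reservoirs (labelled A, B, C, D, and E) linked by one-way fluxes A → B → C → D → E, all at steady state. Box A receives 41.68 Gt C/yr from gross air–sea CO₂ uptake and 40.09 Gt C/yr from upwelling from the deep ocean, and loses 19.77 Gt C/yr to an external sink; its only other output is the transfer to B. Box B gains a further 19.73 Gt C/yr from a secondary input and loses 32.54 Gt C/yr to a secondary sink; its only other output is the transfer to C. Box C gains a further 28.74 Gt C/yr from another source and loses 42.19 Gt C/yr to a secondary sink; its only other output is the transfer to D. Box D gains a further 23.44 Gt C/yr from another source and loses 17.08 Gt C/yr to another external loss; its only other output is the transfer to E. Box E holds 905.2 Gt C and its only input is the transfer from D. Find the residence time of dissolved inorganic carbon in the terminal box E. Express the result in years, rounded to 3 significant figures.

Box A: F(A→B) = (41.68 + 40.09) − 19.77 = 62.000 Gt C/yr.
Box B: F(B→C) = (62.000 + 19.73) − 32.54 = 49.190 Gt C/yr.
Box C: F(C→D) = (49.190 + 28.74) − 42.19 = 35.740 Gt C/yr.
Box D: F(D→E) = (35.740 + 23.44) − 17.08 = 42.100 Gt C/yr.
Box E throughput = its input = 42.100 Gt C/yr; τ = 905.2 / 42.100 = 21.50 yr.

21.5 yr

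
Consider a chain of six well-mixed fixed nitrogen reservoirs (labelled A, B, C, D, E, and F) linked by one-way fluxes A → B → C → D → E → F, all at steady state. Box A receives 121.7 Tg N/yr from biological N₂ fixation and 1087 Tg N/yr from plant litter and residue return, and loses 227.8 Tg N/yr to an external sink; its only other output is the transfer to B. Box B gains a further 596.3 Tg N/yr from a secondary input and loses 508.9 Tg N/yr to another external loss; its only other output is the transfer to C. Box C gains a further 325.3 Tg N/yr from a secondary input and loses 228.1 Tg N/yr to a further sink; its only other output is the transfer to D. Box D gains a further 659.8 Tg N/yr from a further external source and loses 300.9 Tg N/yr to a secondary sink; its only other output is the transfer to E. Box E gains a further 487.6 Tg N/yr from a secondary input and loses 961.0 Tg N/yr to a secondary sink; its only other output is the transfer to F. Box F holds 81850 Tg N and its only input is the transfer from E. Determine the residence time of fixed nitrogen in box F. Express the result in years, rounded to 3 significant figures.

Box A: F(A→B) = (121.7 + 1087) − 227.8 = 980.90 Tg N/yr.
Box B: F(B→C) = (980.90 + 596.3) − 508.9 = 1068.3 Tg N/yr.
Box C: F(C→D) = (1068.3 + 325.3) − 228.1 = 1165.5 Tg N/yr.
Box D: F(D→E) = (1165.5 + 659.8) − 300.9 = 1524.4 Tg N/yr.
Box E: F(E→F) = (1524.4 + 487.6) − 961.0 = 1051.0 Tg N/yr.
Box F throughput = its input = 1051.0 Tg N/yr; τ = 81850 / 1051.0 = 77.88 yr.

77.9 yr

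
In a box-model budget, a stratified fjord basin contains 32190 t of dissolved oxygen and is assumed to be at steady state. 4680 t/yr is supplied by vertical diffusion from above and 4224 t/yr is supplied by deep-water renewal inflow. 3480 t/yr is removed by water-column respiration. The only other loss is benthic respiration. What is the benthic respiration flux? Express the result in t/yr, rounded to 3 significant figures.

5420 t/yr

At steady state ΣF_in = ΣF_out.
ΣF_in = 4680 + 4224 = 8904.0 t/yr.
Benthic respiration flux = ΣF_in − (3480) = 8904.0 − 3480 = 5424 t/yr.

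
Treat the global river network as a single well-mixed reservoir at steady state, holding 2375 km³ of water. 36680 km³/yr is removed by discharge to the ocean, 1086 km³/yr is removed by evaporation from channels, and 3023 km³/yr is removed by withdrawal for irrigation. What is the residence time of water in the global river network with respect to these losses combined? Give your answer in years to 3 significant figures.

0.0582 yr

Total removal = 36680 + 1086 + 3023 = 40789 km³/yr.
τ = M / ΣF_out = 2375 / 40789 = 0.05823 yr.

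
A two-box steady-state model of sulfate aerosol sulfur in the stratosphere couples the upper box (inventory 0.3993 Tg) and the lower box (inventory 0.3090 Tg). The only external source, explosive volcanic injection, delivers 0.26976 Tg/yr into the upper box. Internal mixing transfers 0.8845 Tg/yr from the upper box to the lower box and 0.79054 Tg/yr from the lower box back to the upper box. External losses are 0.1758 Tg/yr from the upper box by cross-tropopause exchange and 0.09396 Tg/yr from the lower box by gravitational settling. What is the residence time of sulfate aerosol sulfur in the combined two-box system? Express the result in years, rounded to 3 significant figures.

For the system as a whole, the A↔B exchange is internal and contributes nothing to the throughput; only the external sinks remove mass.
M_total = 0.3993 + 0.3090 = 0.70830 Tg.
ΣF_external_out = 0.1758 + 0.09396 = 0.26976 Tg/yr.
τ = M_total / ΣF_ext = 0.70830 / 0.26976 = 2.626 yr.

2.63 yr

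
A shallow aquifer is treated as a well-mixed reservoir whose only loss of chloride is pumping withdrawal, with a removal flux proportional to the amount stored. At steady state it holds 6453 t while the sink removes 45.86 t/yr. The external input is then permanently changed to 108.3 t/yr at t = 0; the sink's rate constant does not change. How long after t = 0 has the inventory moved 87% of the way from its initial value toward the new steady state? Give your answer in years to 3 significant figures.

τ = M₀/F₀ = 6453/45.86 = 140.7 yr.
The remaining gap fraction is e^(−t/τ); 87% covered ⇒ e^(−t/τ) = 0.130.
t = −τ ln(0.130) = 140.7 × 2.040 = 287.1 yr.

287 yr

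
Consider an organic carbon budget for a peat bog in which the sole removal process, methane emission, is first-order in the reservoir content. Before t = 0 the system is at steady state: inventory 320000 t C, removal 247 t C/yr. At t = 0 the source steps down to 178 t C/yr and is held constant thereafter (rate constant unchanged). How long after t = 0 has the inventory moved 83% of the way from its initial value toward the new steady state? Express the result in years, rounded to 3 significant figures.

2300 yr

τ = M₀/F₀ = 320000/247 = 1296 yr.
The remaining gap fraction is e^(−t/τ); 83% covered ⇒ e^(−t/τ) = 0.170.
t = −τ ln(0.170) = 1296 × 1.772 = 2296 yr.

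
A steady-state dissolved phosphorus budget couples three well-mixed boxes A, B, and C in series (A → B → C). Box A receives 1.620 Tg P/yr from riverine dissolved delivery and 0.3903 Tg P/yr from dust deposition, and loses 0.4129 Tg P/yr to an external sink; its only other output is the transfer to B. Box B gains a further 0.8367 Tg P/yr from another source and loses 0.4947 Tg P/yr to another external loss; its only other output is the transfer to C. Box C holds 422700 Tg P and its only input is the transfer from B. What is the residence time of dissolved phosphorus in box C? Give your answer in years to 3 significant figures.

218000 yr

Box A: F(A→B) = (1.620 + 0.3903) − 0.4129 = 1.5974 Tg P/yr.
Box B: F(B→C) = (1.5974 + 0.8367) − 0.4947 = 1.9394 Tg P/yr.
Box C throughput = its input = 1.9394 Tg P/yr; τ = 422700 / 1.9394 = 218000 yr.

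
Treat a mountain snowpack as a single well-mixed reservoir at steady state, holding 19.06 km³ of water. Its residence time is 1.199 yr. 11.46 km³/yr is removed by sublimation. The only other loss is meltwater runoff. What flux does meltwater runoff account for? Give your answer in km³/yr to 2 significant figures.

4.4 km³/yr

Total removal F = M/τ = 19.06 / 1.199 = 15.90 km³/yr.
Meltwater runoff = F − (11.46) = 15.90 − 11.46 = 4.437 km³/yr.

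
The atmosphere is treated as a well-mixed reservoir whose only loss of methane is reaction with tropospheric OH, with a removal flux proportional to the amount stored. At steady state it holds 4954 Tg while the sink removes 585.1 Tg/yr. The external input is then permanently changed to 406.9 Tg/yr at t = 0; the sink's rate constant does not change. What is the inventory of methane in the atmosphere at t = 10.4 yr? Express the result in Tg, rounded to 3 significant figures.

3890 Tg

The sink rate constant is k = F₀/M₀ = 585.1/4954 = 0.1181 yr⁻¹.
Solving dM/dt = F₁ − kM with M(0) = M₀ gives M(t) = F₁/k + (M₀ − F₁/k)·e^(−kt).
F₁/k = 406.9/0.1181 = 3445.2 Tg; kt = 0.1181 × 10.4 = 1.228, e^(−kt) = 0.2928.
M(10.4) = 3445.2 + (4954 − 3445.2) × 0.2928 = 3445.2 + 441.8 = 3887.0 Tg.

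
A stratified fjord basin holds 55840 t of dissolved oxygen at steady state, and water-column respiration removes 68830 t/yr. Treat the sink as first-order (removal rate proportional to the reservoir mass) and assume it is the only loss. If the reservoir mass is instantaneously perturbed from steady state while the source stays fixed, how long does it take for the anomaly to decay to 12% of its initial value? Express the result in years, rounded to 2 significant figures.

For a linear reservoir the anomaly decays as exp(−t/τ) with τ = M/F = 55840/68830 = 0.8113 yr.
exp(−t/τ) = 0.12 ⇒ t = −τ ln(0.12) = 0.8113 × 2.120 = 1.720 yr.

1.7 yr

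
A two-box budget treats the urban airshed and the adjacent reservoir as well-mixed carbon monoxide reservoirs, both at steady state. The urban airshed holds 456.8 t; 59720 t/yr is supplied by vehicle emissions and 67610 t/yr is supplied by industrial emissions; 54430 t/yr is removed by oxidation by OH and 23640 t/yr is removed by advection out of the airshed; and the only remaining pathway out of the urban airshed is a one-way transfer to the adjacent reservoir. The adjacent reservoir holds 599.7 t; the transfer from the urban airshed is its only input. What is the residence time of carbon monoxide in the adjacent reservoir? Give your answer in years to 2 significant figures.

Balance the urban airshed: ΣF_in = 59720 + 67610 = 127330 t/yr.
Transfer to the adjacent reservoir = ΣF_in − (54430 + 23640) = 49260 t/yr.
At steady state the output of the adjacent reservoir equals its input, 49260 t/yr.
τ = M / F = 599.7 / 49260 = 0.01217 yr.

0.012 yr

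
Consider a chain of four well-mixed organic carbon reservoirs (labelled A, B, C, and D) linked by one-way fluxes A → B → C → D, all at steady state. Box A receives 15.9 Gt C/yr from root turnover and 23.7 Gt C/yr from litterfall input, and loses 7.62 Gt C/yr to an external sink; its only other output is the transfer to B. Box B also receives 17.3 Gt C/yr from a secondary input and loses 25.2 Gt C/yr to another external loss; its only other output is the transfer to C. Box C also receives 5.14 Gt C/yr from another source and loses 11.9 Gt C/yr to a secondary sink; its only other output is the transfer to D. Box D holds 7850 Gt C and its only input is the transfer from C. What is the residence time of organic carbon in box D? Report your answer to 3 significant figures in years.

453 yr

Box A: F(A→B) = (15.9 + 23.7) − 7.62 = 31.980 Gt C/yr.
Box B: F(B→C) = (31.980 + 17.3) − 25.2 = 24.080 Gt C/yr.
Box C: F(C→D) = (24.080 + 5.14) − 11.9 = 17.320 Gt C/yr.
Box D throughput = its input = 17.320 Gt C/yr; τ = 7850 / 17.320 = 453.2 yr.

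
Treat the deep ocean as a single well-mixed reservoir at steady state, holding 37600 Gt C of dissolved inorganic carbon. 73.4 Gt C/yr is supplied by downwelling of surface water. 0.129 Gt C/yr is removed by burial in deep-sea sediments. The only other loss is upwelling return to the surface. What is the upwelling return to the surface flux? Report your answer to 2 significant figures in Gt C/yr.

73 Gt C/yr

At steady state ΣF_in = ΣF_out.
ΣF_in = 73.400 Gt C/yr.
Upwelling return to the surface flux = ΣF_in − (0.129) = 73.400 − 0.1290 = 73.27 Gt C/yr.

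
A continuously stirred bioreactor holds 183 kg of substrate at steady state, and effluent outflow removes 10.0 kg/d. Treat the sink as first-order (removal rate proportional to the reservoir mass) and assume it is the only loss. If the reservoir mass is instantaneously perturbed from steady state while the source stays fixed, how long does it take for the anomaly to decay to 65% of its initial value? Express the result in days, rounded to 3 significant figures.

7.88 d

For a linear reservoir the anomaly decays as exp(−t/τ) with τ = M/F = 183/10.0 = 18.30 d.
exp(−t/τ) = 0.65 ⇒ t = −τ ln(0.65) = 18.30 × 0.4308 = 7.883 d.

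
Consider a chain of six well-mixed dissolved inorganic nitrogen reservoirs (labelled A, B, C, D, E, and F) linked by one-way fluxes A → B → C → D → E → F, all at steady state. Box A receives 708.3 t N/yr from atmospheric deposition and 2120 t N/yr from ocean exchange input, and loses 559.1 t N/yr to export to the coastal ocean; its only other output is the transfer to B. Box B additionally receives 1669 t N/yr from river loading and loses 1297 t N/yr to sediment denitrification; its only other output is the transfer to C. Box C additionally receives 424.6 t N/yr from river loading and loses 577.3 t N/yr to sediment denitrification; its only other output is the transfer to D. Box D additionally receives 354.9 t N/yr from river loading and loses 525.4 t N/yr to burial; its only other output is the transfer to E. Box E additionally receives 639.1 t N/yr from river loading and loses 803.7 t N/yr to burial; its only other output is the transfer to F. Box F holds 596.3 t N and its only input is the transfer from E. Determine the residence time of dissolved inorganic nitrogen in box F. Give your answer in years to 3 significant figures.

0.277 yr

Box A: F(A→B) = (708.3 + 2120) − 559.1 = 2269.2 t N/yr.
Box B: F(B→C) = (2269.2 + 1669) − 1297 = 2641.2 t N/yr.
Box C: F(C→D) = (2641.2 + 424.6) − 577.3 = 2488.5 t N/yr.
Box D: F(D→E) = (2488.5 + 354.9) − 525.4 = 2318.0 t N/yr.
Box E: F(E→F) = (2318.0 + 639.1) − 803.7 = 2153.4 t N/yr.
Box F throughput = its input = 2153.4 t N/yr; τ = 596.3 / 2153.4 = 0.2769 yr.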